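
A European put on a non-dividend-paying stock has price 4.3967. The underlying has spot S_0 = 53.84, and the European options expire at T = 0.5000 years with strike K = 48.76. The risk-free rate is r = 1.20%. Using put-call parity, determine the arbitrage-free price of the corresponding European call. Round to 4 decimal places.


Put-call parity: C - P = S_0 * exp(-qT) - K * exp(-rT).
S_0 * exp(-qT) = 53.8400 * 1.00000000 = 53.84000000
K * exp(-rT) = 48.7600 * 0.99401796 = 48.46831593
C = P + S*exp(-qT) - K*exp(-rT)
C = 4.3967 + 53.84000000 - 48.46831593 = 9.7684

Answer: Call price = 9.7684


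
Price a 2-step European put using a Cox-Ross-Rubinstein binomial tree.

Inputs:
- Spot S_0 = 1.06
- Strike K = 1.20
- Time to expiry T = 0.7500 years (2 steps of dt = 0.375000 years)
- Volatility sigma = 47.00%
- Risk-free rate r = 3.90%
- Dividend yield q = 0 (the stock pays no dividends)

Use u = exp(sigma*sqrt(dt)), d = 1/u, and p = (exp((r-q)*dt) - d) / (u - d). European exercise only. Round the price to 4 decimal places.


Answer: Price = V(0,0) = 0.2424

Derivation:
dt = T/N = 0.375000
u = exp(sigma*sqrt(dt)) = 1.333511; d = 1/u = 0.749900
p = (exp((r-q)*dt) - d) / (u - d) = 0.453783
Discount per step: exp(-r*dt) = 0.985481
Stock lattice S(k, i) with i counting down-moves:
  k=0: S(0,0) = 1.0600
  k=1: S(1,0) = 1.4135; S(1,1) = 0.7949
  k=2: S(2,0) = 1.8849; S(2,1) = 1.0600; S(2,2) = 0.5961
Terminal payoffs V(N, i) = max(K - S_T, 0):
  V(2,0) = 0.000000; V(2,1) = 0.140000; V(2,2) = 0.603909
Backward induction: V(k, i) = exp(-r*dt) * [p * V(k+1, i) + (1-p) * V(k+1, i+1)].
  V(1,0) = exp(-r*dt) * [p*0.000000 + (1-p)*0.140000] = 0.075360
  V(1,1) = exp(-r*dt) * [p*0.140000 + (1-p)*0.603909] = 0.387683
  V(0,0) = exp(-r*dt) * [p*0.075360 + (1-p)*0.387683] = 0.242386


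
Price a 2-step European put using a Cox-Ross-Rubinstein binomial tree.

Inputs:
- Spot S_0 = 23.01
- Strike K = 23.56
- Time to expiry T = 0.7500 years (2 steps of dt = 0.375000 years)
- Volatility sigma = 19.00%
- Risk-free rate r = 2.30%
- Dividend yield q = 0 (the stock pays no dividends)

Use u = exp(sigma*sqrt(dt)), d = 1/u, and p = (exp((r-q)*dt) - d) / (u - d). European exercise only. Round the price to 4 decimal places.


Answer: Price = V(0,0) = 1.5372

Derivation:
dt = T/N = 0.375000
u = exp(sigma*sqrt(dt)) = 1.123390; d = 1/u = 0.890163
p = (exp((r-q)*dt) - d) / (u - d) = 0.508086
Discount per step: exp(-r*dt) = 0.991412
Stock lattice S(k, i) with i counting down-moves:
  k=0: S(0,0) = 23.0100
  k=1: S(1,0) = 25.8492; S(1,1) = 20.4826
  k=2: S(2,0) = 29.0387; S(2,1) = 23.0100; S(2,2) = 18.2329
Terminal payoffs V(N, i) = max(K - S_T, 0):
  V(2,0) = 0.000000; V(2,1) = 0.550000; V(2,2) = 5.327105
Backward induction: V(k, i) = exp(-r*dt) * [p * V(k+1, i) + (1-p) * V(k+1, i+1)].
  V(1,0) = exp(-r*dt) * [p*0.000000 + (1-p)*0.550000] = 0.268229
  V(1,1) = exp(-r*dt) * [p*0.550000 + (1-p)*5.327105] = 2.875020
  V(0,0) = exp(-r*dt) * [p*0.268229 + (1-p)*2.875020] = 1.537230


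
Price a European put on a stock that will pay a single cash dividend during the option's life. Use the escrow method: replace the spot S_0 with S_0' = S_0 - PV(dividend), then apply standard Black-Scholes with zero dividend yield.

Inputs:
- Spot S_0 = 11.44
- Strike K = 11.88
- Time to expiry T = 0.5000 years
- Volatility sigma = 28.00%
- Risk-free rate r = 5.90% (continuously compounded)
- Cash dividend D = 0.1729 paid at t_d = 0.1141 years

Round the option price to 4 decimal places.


PV(D) = D * exp(-r * t_d) = 0.1729 * 0.99329071 = 0.17173996
S_0' = S_0 - PV(D) = 11.4400 - 0.17173996 = 11.26826004
d1 = (ln(S_0'/K) + (r + sigma^2/2)*T) / (sigma*sqrt(T)) = -0.01902313
d2 = d1 - sigma*sqrt(T) = -0.21701302
exp(-rT) = 0.97093088
N(-d1) = 0.50758867; N(-d2) = 0.58590090
P = K * exp(-rT) * N(-d2) - S_0' * N(-d1) = 11.8800 * 0.97093088 * 0.58590090 - 11.26826004 * 0.50758867 = 1.0385

Answer: Price = 1.0385


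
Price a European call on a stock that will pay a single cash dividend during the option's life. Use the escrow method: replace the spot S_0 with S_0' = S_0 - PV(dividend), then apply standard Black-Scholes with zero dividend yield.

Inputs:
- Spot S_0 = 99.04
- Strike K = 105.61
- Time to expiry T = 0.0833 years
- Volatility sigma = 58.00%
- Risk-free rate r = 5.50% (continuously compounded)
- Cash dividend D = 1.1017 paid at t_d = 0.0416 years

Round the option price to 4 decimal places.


PV(D) = D * exp(-r * t_d) = 1.1017 * 0.99771462 = 1.09918219
S_0' = S_0 - PV(D) = 99.0400 - 1.09918219 = 97.94081781
d1 = (ln(S_0'/K) + (r + sigma^2/2)*T) / (sigma*sqrt(T)) = -0.33929364
d2 = d1 - sigma*sqrt(T) = -0.50669173
exp(-rT) = 0.99542898
N(d1) = 0.36719427; N(d2) = 0.30618557
C = S_0' * N(d1) - K * exp(-rT) * N(d2) = 97.94081781 * 0.36719427 - 105.6100 * 0.99542898 * 0.30618557 = 3.7749

Answer: Price = 3.7749


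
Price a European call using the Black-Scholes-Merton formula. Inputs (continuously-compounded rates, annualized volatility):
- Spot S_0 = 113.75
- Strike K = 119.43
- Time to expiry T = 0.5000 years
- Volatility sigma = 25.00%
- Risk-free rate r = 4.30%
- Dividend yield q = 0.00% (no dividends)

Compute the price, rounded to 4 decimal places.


d1 = (ln(S/K) + (r - q + 0.5*sigma^2) * T) / (sigma * sqrt(T)) = -0.06563290
d2 = d1 - sigma * sqrt(T) = -0.24240960
exp(-rT) = 0.97872948; exp(-qT) = 1.00000000
C = S_0 * exp(-qT) * N(d1) - K * exp(-rT) * N(d2)
N(d1) = 0.47383505; N(d2) = 0.40423140
C = 113.7500 * 1.00000000 * 0.47383505 - 119.4300 * 0.97872948 * 0.40423140 = 6.6483

Answer: Price = 6.6483


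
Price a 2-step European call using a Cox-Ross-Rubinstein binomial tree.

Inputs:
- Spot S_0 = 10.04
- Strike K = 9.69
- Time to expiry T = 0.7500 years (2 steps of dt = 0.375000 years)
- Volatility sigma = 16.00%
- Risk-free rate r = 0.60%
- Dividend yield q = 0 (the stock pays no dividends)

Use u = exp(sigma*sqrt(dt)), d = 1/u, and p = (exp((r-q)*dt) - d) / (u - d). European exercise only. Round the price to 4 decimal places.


dt = T/N = 0.375000
u = exp(sigma*sqrt(dt)) = 1.102940; d = 1/u = 0.906667
p = (exp((r-q)*dt) - d) / (u - d) = 0.487001
Discount per step: exp(-r*dt) = 0.997753
Stock lattice S(k, i) with i counting down-moves:
  k=0: S(0,0) = 10.0400
  k=1: S(1,0) = 11.0735; S(1,1) = 9.1029
  k=2: S(2,0) = 12.2134; S(2,1) = 10.0400; S(2,2) = 8.2533
Terminal payoffs V(N, i) = max(S_T - K, 0):
  V(2,0) = 2.523432; V(2,1) = 0.350000; V(2,2) = 0.000000
Backward induction: V(k, i) = exp(-r*dt) * [p * V(k+1, i) + (1-p) * V(k+1, i+1)].
  V(1,0) = exp(-r*dt) * [p*2.523432 + (1-p)*0.350000] = 1.405298
  V(1,1) = exp(-r*dt) * [p*0.350000 + (1-p)*0.000000] = 0.170067
  V(0,0) = exp(-r*dt) * [p*1.405298 + (1-p)*0.170067] = 0.769892

Answer: Price = V(0,0) = 0.7699


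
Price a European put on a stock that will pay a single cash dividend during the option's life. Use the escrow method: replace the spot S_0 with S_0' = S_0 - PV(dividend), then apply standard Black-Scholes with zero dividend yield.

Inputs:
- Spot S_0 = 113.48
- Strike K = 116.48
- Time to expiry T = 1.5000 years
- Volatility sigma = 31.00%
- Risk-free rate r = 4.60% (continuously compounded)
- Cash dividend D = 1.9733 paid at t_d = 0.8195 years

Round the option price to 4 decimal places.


PV(D) = D * exp(-r * t_d) = 1.9733 * 0.96300469 = 1.90029715
S_0' = S_0 - PV(D) = 113.4800 - 1.90029715 = 111.57970285
d1 = (ln(S_0'/K) + (r + sigma^2/2)*T) / (sigma*sqrt(T)) = 0.25836737
d2 = d1 - sigma*sqrt(T) = -0.12130354
exp(-rT) = 0.93332668
N(-d1) = 0.39806170; N(-d2) = 0.54827469
P = K * exp(-rT) * N(-d2) - S_0' * N(-d1) = 116.4800 * 0.93332668 * 0.54827469 - 111.57970285 * 0.39806170 = 15.1895

Answer: Price = 15.1895


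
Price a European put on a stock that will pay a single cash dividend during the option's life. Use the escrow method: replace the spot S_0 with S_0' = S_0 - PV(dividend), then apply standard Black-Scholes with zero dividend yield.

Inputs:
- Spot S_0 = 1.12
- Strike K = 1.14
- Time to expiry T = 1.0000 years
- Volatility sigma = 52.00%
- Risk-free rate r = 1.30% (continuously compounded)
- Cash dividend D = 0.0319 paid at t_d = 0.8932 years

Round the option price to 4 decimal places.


PV(D) = D * exp(-r * t_d) = 0.0319 * 0.98845555 = 0.03153173
S_0' = S_0 - PV(D) = 1.1200 - 0.03153173 = 1.08846827
d1 = (ln(S_0'/K) + (r + sigma^2/2)*T) / (sigma*sqrt(T)) = 0.19604459
d2 = d1 - sigma*sqrt(T) = -0.32395541
exp(-rT) = 0.98708414
N(-d1) = 0.42228763; N(-d2) = 0.62701410
P = K * exp(-rT) * N(-d2) - S_0' * N(-d1) = 1.1400 * 0.98708414 * 0.62701410 - 1.08846827 * 0.42228763 = 0.2459

Answer: Price = 0.2459


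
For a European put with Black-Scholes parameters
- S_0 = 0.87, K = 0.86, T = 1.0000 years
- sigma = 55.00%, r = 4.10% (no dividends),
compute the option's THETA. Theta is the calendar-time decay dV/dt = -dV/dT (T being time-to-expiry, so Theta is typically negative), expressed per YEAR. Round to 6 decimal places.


Answer: Theta = -0.069782

Derivation:
d1 = 0.3705651316; d2 = -0.1794348684
phi(d1) = 0.3724703686; exp(-qT) = 1.0000000000; exp(-rT) = 0.9598291299
Theta = -S*exp(-qT)*phi(d1)*sigma/(2*sqrt(T)) + r*K*exp(-rT)*N(-d2) - q*S*exp(-qT)*N(-d1)
N(-d1) = 0.3554807284; N(-d2) = 0.5712018727; sqrt(T) = 1.0000000000
Term 1 = -0.8700 * 1.0000000000 * 0.3724703686 * 0.5500 / (2 * 1.0000000000) = -0.0891135357
Term 2 = 0.0410 * 0.8600 * 0.9598291299 * 0.5712018727 = 0.0193315135
Term 3 = 0 (no dividend yield, q = 0)
Theta = -0.0891135357 + (0.0193315135) + (0.0000000000) = -0.069782


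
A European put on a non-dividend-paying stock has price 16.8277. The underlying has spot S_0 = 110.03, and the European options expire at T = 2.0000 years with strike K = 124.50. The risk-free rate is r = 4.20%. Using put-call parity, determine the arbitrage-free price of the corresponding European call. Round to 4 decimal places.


Answer: Call price = 12.3885

Derivation:
Put-call parity: C - P = S_0 * exp(-qT) - K * exp(-rT).
S_0 * exp(-qT) = 110.0300 * 1.00000000 = 110.03000000
K * exp(-rT) = 124.5000 * 0.91943126 = 114.46919138
C = P + S*exp(-qT) - K*exp(-rT)
C = 16.8277 + 110.03000000 - 114.46919138 = 12.3885


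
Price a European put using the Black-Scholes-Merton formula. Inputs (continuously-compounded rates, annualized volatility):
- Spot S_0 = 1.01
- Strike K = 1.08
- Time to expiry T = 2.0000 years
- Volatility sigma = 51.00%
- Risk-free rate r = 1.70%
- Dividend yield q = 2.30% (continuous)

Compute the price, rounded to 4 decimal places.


d1 = (ln(S/K) + (r - q + 0.5*sigma^2) * T) / (sigma * sqrt(T)) = 0.25107738
d2 = d1 - sigma * sqrt(T) = -0.47017153
exp(-rT) = 0.96657150; exp(-qT) = 0.95504196
P = K * exp(-rT) * N(-d2) - S_0 * exp(-qT) * N(-d1)
N(-d1) = 0.40087714; N(-d2) = 0.68088377
P = 1.0800 * 0.96657150 * 0.68088377 - 1.0100 * 0.95504196 * 0.40087714 = 0.3241

Answer: Price = 0.3241


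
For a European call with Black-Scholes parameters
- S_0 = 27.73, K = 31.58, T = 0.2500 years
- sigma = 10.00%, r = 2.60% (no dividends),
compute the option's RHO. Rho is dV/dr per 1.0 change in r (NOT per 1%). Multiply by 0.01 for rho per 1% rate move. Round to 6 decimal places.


d1 = -2.4451829840; d2 = -2.4951829840
phi(d1) = 0.0200726227; exp(-qT) = 1.0000000000; exp(-rT) = 0.9935210793
N(d2) = 0.0062946095
Rho = K*T*exp(-rT)*N(d2) = 31.5800 * 0.2500 * 0.9935210793 * 0.0062946095 = 0.049374

Answer: Rho = 0.049374


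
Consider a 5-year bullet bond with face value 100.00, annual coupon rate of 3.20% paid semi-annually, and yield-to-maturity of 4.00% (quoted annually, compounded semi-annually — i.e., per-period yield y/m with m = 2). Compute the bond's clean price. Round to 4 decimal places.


Answer: Price = 96.4070

Derivation:
Coupon per period c = face * coupon_rate / m = 1.600000
Periods per year m = 2; per-period yield y/m = 0.020000
Number of cashflows N = 10
Cashflows (t years, CF_t, discount factor 1/(1+y/m)^(m*t), PV):
  t = 0.5000: CF_t = 1.600000, DF = 0.980392, PV = 1.568627
  t = 1.0000: CF_t = 1.600000, DF = 0.961169, PV = 1.537870
  t = 1.5000: CF_t = 1.600000, DF = 0.942322, PV = 1.507716
  t = 2.0000: CF_t = 1.600000, DF = 0.923845, PV = 1.478153
  t = 2.5000: CF_t = 1.600000, DF = 0.905731, PV = 1.449169
  t = 3.0000: CF_t = 1.600000, DF = 0.887971, PV = 1.420754
  t = 3.5000: CF_t = 1.600000, DF = 0.870560, PV = 1.392896
  t = 4.0000: CF_t = 1.600000, DF = 0.853490, PV = 1.365585
  t = 4.5000: CF_t = 1.600000, DF = 0.836755, PV = 1.338808
  t = 5.0000: CF_t = 101.600000, DF = 0.820348, PV = 83.347387
Price P = sum_t PV_t = 96.406966


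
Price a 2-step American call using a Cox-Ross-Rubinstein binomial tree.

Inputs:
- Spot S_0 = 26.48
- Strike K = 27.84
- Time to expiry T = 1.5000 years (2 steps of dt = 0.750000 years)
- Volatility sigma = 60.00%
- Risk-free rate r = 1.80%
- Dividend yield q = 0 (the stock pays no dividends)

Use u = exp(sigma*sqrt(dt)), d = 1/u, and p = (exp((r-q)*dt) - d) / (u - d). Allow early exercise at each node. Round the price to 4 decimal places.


Answer: Price = V(0,0) = 6.7998

Derivation:
dt = T/N = 0.750000
u = exp(sigma*sqrt(dt)) = 1.681381; d = 1/u = 0.594749
p = (exp((r-q)*dt) - d) / (u - d) = 0.385450
Discount per step: exp(-r*dt) = 0.986591
Stock lattice S(k, i) with i counting down-moves:
  k=0: S(0,0) = 26.4800
  k=1: S(1,0) = 44.5230; S(1,1) = 15.7490
  k=2: S(2,0) = 74.8600; S(2,1) = 26.4800; S(2,2) = 9.3667
Terminal payoffs V(N, i) = max(S_T - K, 0):
  V(2,0) = 47.020038; V(2,1) = 0.000000; V(2,2) = 0.000000
Backward induction: V(k, i) = exp(-r*dt) * [p * V(k+1, i) + (1-p) * V(k+1, i+1)]; then take max(V_cont, immediate exercise) for American.
  V(1,0) = exp(-r*dt) * [p*47.020038 + (1-p)*0.000000] = 17.880853; exercise = 16.682958; V(1,0) = max -> 17.880853
  V(1,1) = exp(-r*dt) * [p*0.000000 + (1-p)*0.000000] = 0.000000; exercise = 0.000000; V(1,1) = max -> 0.000000
  V(0,0) = exp(-r*dt) * [p*17.880853 + (1-p)*0.000000] = 6.799759; exercise = 0.000000; V(0,0) = max -> 6.799759


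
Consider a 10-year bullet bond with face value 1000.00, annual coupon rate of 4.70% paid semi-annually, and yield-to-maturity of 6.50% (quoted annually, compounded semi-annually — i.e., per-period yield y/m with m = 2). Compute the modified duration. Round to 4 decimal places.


Coupon per period c = face * coupon_rate / m = 23.500000
Periods per year m = 2; per-period yield y/m = 0.032500
Number of cashflows N = 20
Cashflows (t years, CF_t, discount factor 1/(1+y/m)^(m*t), PV):
  t = 0.5000: CF_t = 23.500000, DF = 0.968523, PV = 22.760291
  t = 1.0000: CF_t = 23.500000, DF = 0.938037, PV = 22.043865
  t = 1.5000: CF_t = 23.500000, DF = 0.908510, PV = 21.349990
  t = 2.0000: CF_t = 23.500000, DF = 0.879913, PV = 20.677957
  t = 2.5000: CF_t = 23.500000, DF = 0.852216, PV = 20.027077
  t = 3.0000: CF_t = 23.500000, DF = 0.825391, PV = 19.396684
  t = 3.5000: CF_t = 23.500000, DF = 0.799410, PV = 18.786135
  t = 4.0000: CF_t = 23.500000, DF = 0.774247, PV = 18.194804
  t = 4.5000: CF_t = 23.500000, DF = 0.749876, PV = 17.622086
  t = 5.0000: CF_t = 23.500000, DF = 0.726272, PV = 17.067396
  t = 5.5000: CF_t = 23.500000, DF = 0.703411, PV = 16.530165
  t = 6.0000: CF_t = 23.500000, DF = 0.681270, PV = 16.009845
  t = 6.5000: CF_t = 23.500000, DF = 0.659826, PV = 15.505904
  t = 7.0000: CF_t = 23.500000, DF = 0.639056, PV = 15.017824
  t = 7.5000: CF_t = 23.500000, DF = 0.618941, PV = 14.545108
  t = 8.0000: CF_t = 23.500000, DF = 0.599458, PV = 14.087272
  t = 8.5000: CF_t = 23.500000, DF = 0.580589, PV = 13.643847
  t = 9.0000: CF_t = 23.500000, DF = 0.562314, PV = 13.214380
  t = 9.5000: CF_t = 23.500000, DF = 0.544614, PV = 12.798431
  t = 10.0000: CF_t = 1023.500000, DF = 0.527471, PV = 539.866825
Price P = sum_t PV_t = 869.145885
First compute Macaulay numerator sum_t t * PV_t:
  t * PV_t at t = 0.5000: 11.380145
  t * PV_t at t = 1.0000: 22.043865
  t * PV_t at t = 1.5000: 32.024985
  t * PV_t at t = 2.0000: 41.355913
  t * PV_t at t = 2.5000: 50.067692
  t * PV_t at t = 3.0000: 58.190053
  t * PV_t at t = 3.5000: 65.751473
  t * PV_t at t = 4.0000: 72.779216
  t * PV_t at t = 4.5000: 79.299388
  t * PV_t at t = 5.0000: 85.336979
  t * PV_t at t = 5.5000: 90.915910
  t * PV_t at t = 6.0000: 96.059072
  t * PV_t at t = 6.5000: 100.788373
  t * PV_t at t = 7.0000: 105.124770
  t * PV_t at t = 7.5000: 109.088312
  t * PV_t at t = 8.0000: 112.698175
  t * PV_t at t = 8.5000: 115.972698
  t * PV_t at t = 9.0000: 118.929416
  t * PV_t at t = 9.5000: 121.585090
  t * PV_t at t = 10.0000: 5398.668246
Macaulay duration D = 6888.059771 / 869.145885 = 7.925090
Modified duration = D / (1 + y/m) = 7.925090 / (1 + 0.032500) = 7.675632

Answer: Modified duration = 7.6756


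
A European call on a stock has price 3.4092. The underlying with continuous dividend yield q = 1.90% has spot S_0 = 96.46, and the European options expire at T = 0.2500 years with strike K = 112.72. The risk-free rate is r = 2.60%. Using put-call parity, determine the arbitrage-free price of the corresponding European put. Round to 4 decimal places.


Answer: Put price = 19.3960

Derivation:
Put-call parity: C - P = S_0 * exp(-qT) - K * exp(-rT).
S_0 * exp(-qT) = 96.4600 * 0.99526126 = 96.00290147
K * exp(-rT) = 112.7200 * 0.99352108 = 111.98969606
P = C - S*exp(-qT) + K*exp(-rT)
P = 3.4092 - 96.00290147 + 111.98969606 = 19.3960


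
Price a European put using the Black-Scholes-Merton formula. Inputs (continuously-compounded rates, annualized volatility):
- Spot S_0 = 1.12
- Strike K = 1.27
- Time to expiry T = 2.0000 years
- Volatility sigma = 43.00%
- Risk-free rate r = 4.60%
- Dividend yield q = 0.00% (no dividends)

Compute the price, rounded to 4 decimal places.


Answer: Price = 0.2918

Derivation:
d1 = (ln(S/K) + (r - q + 0.5*sigma^2) * T) / (sigma * sqrt(T)) = 0.24865786
d2 = d1 - sigma * sqrt(T) = -0.35945397
exp(-rT) = 0.91210515; exp(-qT) = 1.00000000
P = K * exp(-rT) * N(-d2) - S_0 * exp(-qT) * N(-d1)
N(-d1) = 0.40181273; N(-d2) = 0.64037225
P = 1.2700 * 0.91210515 * 0.64037225 - 1.1200 * 1.00000000 * 0.40181273 = 0.2918


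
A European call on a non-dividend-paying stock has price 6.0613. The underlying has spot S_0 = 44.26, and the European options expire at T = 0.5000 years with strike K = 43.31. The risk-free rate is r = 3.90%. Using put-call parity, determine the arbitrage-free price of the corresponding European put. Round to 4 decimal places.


Put-call parity: C - P = S_0 * exp(-qT) - K * exp(-rT).
S_0 * exp(-qT) = 44.2600 * 1.00000000 = 44.26000000
K * exp(-rT) = 43.3100 * 0.98068890 = 42.47363605
P = C - S*exp(-qT) + K*exp(-rT)
P = 6.0613 - 44.26000000 + 42.47363605 = 4.2749

Answer: Put price = 4.2749


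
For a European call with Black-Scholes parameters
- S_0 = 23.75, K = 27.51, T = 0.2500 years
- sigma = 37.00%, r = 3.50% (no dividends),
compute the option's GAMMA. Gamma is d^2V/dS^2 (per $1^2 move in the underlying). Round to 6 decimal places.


d1 = -0.6546191592; d2 = -0.8396191592
phi(d1) = 0.3220006693; exp(-qT) = 1.0000000000; exp(-rT) = 0.9912881698
Gamma = exp(-qT) * phi(d1) / (S * sigma * sqrt(T)) = 1.0000000000 * 0.3220006693 / (23.7500 * 0.3700 * 0.5000000000) = 0.073286

Answer: Gamma = 0.073286


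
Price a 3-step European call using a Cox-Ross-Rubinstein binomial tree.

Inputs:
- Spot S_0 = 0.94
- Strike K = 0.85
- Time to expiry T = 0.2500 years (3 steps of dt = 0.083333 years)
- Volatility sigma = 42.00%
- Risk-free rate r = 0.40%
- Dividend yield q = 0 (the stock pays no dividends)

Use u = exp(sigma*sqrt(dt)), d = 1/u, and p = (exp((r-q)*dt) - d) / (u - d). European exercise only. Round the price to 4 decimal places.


Answer: Price = V(0,0) = 0.1268

Derivation:
dt = T/N = 0.083333
u = exp(sigma*sqrt(dt)) = 1.128900; d = 1/u = 0.885818
p = (exp((r-q)*dt) - d) / (u - d) = 0.471098
Discount per step: exp(-r*dt) = 0.999667
Stock lattice S(k, i) with i counting down-moves:
  k=0: S(0,0) = 0.9400
  k=1: S(1,0) = 1.0612; S(1,1) = 0.8327
  k=2: S(2,0) = 1.1979; S(2,1) = 0.9400; S(2,2) = 0.7376
  k=3: S(3,0) = 1.3524; S(3,1) = 1.0612; S(3,2) = 0.8327; S(3,3) = 0.6534
Terminal payoffs V(N, i) = max(S_T - K, 0):
  V(3,0) = 0.502365; V(3,1) = 0.211166; V(3,2) = 0.000000; V(3,3) = 0.000000
Backward induction: V(k, i) = exp(-r*dt) * [p * V(k+1, i) + (1-p) * V(k+1, i+1)].
  V(2,0) = exp(-r*dt) * [p*0.502365 + (1-p)*0.211166] = 0.348233
  V(2,1) = exp(-r*dt) * [p*0.211166 + (1-p)*0.000000] = 0.099447
  V(2,2) = exp(-r*dt) * [p*0.000000 + (1-p)*0.000000] = 0.000000
  V(1,0) = exp(-r*dt) * [p*0.348233 + (1-p)*0.099447] = 0.216577
  V(1,1) = exp(-r*dt) * [p*0.099447 + (1-p)*0.000000] = 0.046833
  V(0,0) = exp(-r*dt) * [p*0.216577 + (1-p)*0.046833] = 0.126757


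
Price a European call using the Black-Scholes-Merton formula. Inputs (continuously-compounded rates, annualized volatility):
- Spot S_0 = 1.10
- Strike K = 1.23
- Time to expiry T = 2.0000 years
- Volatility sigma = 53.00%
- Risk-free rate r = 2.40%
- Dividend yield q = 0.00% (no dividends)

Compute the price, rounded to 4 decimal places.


Answer: Price = 0.2969

Derivation:
d1 = (ln(S/K) + (r - q + 0.5*sigma^2) * T) / (sigma * sqrt(T)) = 0.28977504
d2 = d1 - sigma * sqrt(T) = -0.45975815
exp(-rT) = 0.95313379; exp(-qT) = 1.00000000
C = S_0 * exp(-qT) * N(d1) - K * exp(-rT) * N(d2)
N(d1) = 0.61400583; N(d2) = 0.32284491
C = 1.1000 * 1.00000000 * 0.61400583 - 1.2300 * 0.95313379 * 0.32284491 = 0.2969


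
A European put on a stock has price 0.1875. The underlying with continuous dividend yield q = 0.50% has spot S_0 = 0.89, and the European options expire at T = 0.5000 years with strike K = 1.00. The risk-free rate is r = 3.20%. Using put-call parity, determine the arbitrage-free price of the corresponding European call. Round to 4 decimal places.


Answer: Call price = 0.0912

Derivation:
Put-call parity: C - P = S_0 * exp(-qT) - K * exp(-rT).
S_0 * exp(-qT) = 0.8900 * 0.99750312 = 0.88777778
K * exp(-rT) = 1.0000 * 0.98412732 = 0.98412732
C = P + S*exp(-qT) - K*exp(-rT)
C = 0.1875 + 0.88777778 - 0.98412732 = 0.0912


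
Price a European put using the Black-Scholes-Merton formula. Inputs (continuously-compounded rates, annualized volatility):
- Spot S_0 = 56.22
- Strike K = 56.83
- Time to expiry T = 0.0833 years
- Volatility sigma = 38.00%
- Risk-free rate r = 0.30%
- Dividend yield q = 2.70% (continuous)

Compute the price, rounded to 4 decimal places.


d1 = (ln(S/K) + (r - q + 0.5*sigma^2) * T) / (sigma * sqrt(T)) = -0.06178941
d2 = d1 - sigma * sqrt(T) = -0.17146402
exp(-rT) = 0.99975013; exp(-qT) = 0.99775343
P = K * exp(-rT) * N(-d2) - S_0 * exp(-qT) * N(-d1)
N(-d1) = 0.52463473; N(-d2) = 0.56807054
P = 56.8300 * 0.99975013 * 0.56807054 - 56.2200 * 0.99775343 * 0.52463473 = 2.8467

Answer: Price = 2.8467


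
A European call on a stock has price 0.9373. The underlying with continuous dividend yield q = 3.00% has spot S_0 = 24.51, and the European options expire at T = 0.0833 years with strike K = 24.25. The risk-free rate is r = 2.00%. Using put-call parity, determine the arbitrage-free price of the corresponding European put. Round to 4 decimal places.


Put-call parity: C - P = S_0 * exp(-qT) - K * exp(-rT).
S_0 * exp(-qT) = 24.5100 * 0.99750412 = 24.44882598
K * exp(-rT) = 24.2500 * 0.99833539 = 24.20963313
P = C - S*exp(-qT) + K*exp(-rT)
P = 0.9373 - 24.44882598 + 24.20963313 = 0.6981

Answer: Put price = 0.6981


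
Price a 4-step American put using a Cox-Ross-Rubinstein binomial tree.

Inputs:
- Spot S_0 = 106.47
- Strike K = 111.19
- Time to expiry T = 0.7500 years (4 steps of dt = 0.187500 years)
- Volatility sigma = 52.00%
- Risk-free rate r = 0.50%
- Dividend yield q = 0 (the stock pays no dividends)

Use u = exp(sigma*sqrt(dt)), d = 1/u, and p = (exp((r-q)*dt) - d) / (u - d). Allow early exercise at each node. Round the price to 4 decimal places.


Answer: Price = V(0,0) = 21.2815

Derivation:
dt = T/N = 0.187500
u = exp(sigma*sqrt(dt)) = 1.252531; d = 1/u = 0.798383
p = (exp((r-q)*dt) - d) / (u - d) = 0.446010
Discount per step: exp(-r*dt) = 0.999063
Stock lattice S(k, i) with i counting down-moves:
  k=0: S(0,0) = 106.4700
  k=1: S(1,0) = 133.3570; S(1,1) = 85.0039
  k=2: S(2,0) = 167.0338; S(2,1) = 106.4700; S(2,2) = 67.8657
  k=3: S(3,0) = 209.2151; S(3,1) = 133.3570; S(3,2) = 85.0039; S(3,3) = 54.1828
  k=4: S(4,0) = 262.0485; S(4,1) = 167.0338; S(4,2) = 106.4700; S(4,3) = 67.8657; S(4,4) = 43.2586
Terminal payoffs V(N, i) = max(K - S_T, 0):
  V(4,0) = 0.000000; V(4,1) = 0.000000; V(4,2) = 4.720000; V(4,3) = 43.324348; V(4,4) = 67.931366
Backward induction: V(k, i) = exp(-r*dt) * [p * V(k+1, i) + (1-p) * V(k+1, i+1)]; then take max(V_cont, immediate exercise) for American.
  V(3,0) = exp(-r*dt) * [p*0.000000 + (1-p)*0.000000] = 0.000000; exercise = 0.000000; V(3,0) = max -> 0.000000
  V(3,1) = exp(-r*dt) * [p*0.000000 + (1-p)*4.720000] = 2.612381; exercise = 0.000000; V(3,1) = max -> 2.612381
  V(3,2) = exp(-r*dt) * [p*4.720000 + (1-p)*43.324348] = 26.081950; exercise = 26.186141; V(3,2) = max -> 26.186141
  V(3,3) = exp(-r*dt) * [p*43.324348 + (1-p)*67.931366] = 56.903012; exercise = 57.007204; V(3,3) = max -> 57.007204
  V(2,0) = exp(-r*dt) * [p*0.000000 + (1-p)*2.612381] = 1.445876; exercise = 0.000000; V(2,0) = max -> 1.445876
  V(2,1) = exp(-r*dt) * [p*2.612381 + (1-p)*26.186141] = 15.657317; exercise = 4.720000; V(2,1) = max -> 15.657317
  V(2,2) = exp(-r*dt) * [p*26.186141 + (1-p)*57.007204] = 43.220156; exercise = 43.324348; V(2,2) = max -> 43.324348
  V(1,0) = exp(-r*dt) * [p*1.445876 + (1-p)*15.657317] = 9.310136; exercise = 0.000000; V(1,0) = max -> 9.310136
  V(1,1) = exp(-r*dt) * [p*15.657317 + (1-p)*43.324348] = 30.955534; exercise = 26.186141; V(1,1) = max -> 30.955534
  V(0,0) = exp(-r*dt) * [p*9.310136 + (1-p)*30.955534] = 21.281504; exercise = 4.720000; V(0,0) = max -> 21.281504


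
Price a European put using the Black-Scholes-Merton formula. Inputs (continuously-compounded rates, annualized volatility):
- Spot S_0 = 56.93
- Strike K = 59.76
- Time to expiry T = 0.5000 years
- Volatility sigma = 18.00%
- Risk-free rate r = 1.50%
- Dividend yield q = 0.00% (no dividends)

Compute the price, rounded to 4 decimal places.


Answer: Price = 4.2926

Derivation:
d1 = (ln(S/K) + (r - q + 0.5*sigma^2) * T) / (sigma * sqrt(T)) = -0.25859758
d2 = d1 - sigma * sqrt(T) = -0.38587680
exp(-rT) = 0.99252805; exp(-qT) = 1.00000000
P = K * exp(-rT) * N(-d2) - S_0 * exp(-qT) * N(-d1)
N(-d1) = 0.60202712; N(-d2) = 0.65020604
P = 59.7600 * 0.99252805 * 0.65020604 - 56.9300 * 1.00000000 * 0.60202712 = 4.2926


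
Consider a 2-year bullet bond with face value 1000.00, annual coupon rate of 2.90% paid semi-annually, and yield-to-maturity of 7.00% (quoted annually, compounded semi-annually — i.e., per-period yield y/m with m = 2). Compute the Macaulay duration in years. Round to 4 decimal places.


Coupon per period c = face * coupon_rate / m = 14.500000
Periods per year m = 2; per-period yield y/m = 0.035000
Number of cashflows N = 4
Cashflows (t years, CF_t, discount factor 1/(1+y/m)^(m*t), PV):
  t = 0.5000: CF_t = 14.500000, DF = 0.966184, PV = 14.009662
  t = 1.0000: CF_t = 14.500000, DF = 0.933511, PV = 13.535905
  t = 1.5000: CF_t = 14.500000, DF = 0.901943, PV = 13.078169
  t = 2.0000: CF_t = 1014.500000, DF = 0.871442, PV = 884.078140
Price P = sum_t PV_t = 924.701876
Macaulay numerator sum_t t * PV_t:
  t * PV_t at t = 0.5000: 7.004831
  t * PV_t at t = 1.0000: 13.535905
  t * PV_t at t = 1.5000: 19.617254
  t * PV_t at t = 2.0000: 1768.156280
Macaulay duration D = (sum_t t * PV_t) / P = 1808.314270 / 924.701876 = 1.955565

Answer: Macaulay duration = 1.9556 years


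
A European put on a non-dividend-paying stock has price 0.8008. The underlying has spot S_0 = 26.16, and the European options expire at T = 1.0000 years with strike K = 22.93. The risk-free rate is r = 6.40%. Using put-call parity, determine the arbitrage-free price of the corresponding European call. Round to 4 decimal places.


Put-call parity: C - P = S_0 * exp(-qT) - K * exp(-rT).
S_0 * exp(-qT) = 26.1600 * 1.00000000 = 26.16000000
K * exp(-rT) = 22.9300 * 0.93800500 = 21.50845464
C = P + S*exp(-qT) - K*exp(-rT)
C = 0.8008 + 26.16000000 - 21.50845464 = 5.4523

Answer: Call price = 5.4523


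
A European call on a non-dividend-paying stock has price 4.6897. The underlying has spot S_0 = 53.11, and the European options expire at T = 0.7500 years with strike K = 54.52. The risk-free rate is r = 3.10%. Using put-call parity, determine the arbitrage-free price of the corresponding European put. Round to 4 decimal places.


Answer: Put price = 4.8467

Derivation:
Put-call parity: C - P = S_0 * exp(-qT) - K * exp(-rT).
S_0 * exp(-qT) = 53.1100 * 1.00000000 = 53.11000000
K * exp(-rT) = 54.5200 * 0.97701820 = 53.26703219
P = C - S*exp(-qT) + K*exp(-rT)
P = 4.6897 - 53.11000000 + 53.26703219 = 4.8467


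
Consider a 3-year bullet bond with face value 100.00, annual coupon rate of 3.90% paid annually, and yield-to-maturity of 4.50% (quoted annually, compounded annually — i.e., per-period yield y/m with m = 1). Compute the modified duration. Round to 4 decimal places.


Coupon per period c = face * coupon_rate / m = 3.900000
Periods per year m = 1; per-period yield y/m = 0.045000
Number of cashflows N = 3
Cashflows (t years, CF_t, discount factor 1/(1+y/m)^(m*t), PV):
  t = 1.0000: CF_t = 3.900000, DF = 0.956938, PV = 3.732057
  t = 2.0000: CF_t = 3.900000, DF = 0.915730, PV = 3.571347
  t = 3.0000: CF_t = 103.900000, DF = 0.876297, PV = 91.047217
Price P = sum_t PV_t = 98.350621
First compute Macaulay numerator sum_t t * PV_t:
  t * PV_t at t = 1.0000: 3.732057
  t * PV_t at t = 2.0000: 7.142694
  t * PV_t at t = 3.0000: 273.141651
Macaulay duration D = 284.016403 / 98.350621 = 2.887795
Modified duration = D / (1 + y/m) = 2.887795 / (1 + 0.045000) = 2.763440

Answer: Modified duration = 2.7634


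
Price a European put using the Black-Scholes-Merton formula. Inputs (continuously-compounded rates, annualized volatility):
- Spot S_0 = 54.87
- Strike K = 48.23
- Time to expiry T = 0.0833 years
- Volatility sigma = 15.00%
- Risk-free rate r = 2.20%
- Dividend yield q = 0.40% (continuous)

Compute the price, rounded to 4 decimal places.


d1 = (ln(S/K) + (r - q + 0.5*sigma^2) * T) / (sigma * sqrt(T)) = 3.03566925
d2 = d1 - sigma * sqrt(T) = 2.99237664
exp(-rT) = 0.99816908; exp(-qT) = 0.99966686
P = K * exp(-rT) * N(-d2) - S_0 * exp(-qT) * N(-d1)
N(-d1) = 0.00120001; N(-d2) = 0.00138407
P = 48.2300 * 0.99816908 * 0.00138407 - 54.8700 * 0.99966686 * 0.00120001 = 0.0008

Answer: Price = 0.0008


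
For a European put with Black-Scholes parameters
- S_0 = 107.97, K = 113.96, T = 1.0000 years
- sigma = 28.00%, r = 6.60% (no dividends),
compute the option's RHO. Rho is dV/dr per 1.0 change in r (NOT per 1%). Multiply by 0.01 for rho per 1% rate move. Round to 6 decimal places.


d1 = 0.1828782183; d2 = -0.0971217817
phi(d1) = 0.3923265483; exp(-qT) = 1.0000000000; exp(-rT) = 0.9361308643
N(-d2) = 0.5386851583
Rho = -K*T*exp(-rT)*N(-d2) = -113.9600 * 1.0000 * 0.9361308643 * 0.5386851583 = -57.467726

Answer: Rho = -57.467726


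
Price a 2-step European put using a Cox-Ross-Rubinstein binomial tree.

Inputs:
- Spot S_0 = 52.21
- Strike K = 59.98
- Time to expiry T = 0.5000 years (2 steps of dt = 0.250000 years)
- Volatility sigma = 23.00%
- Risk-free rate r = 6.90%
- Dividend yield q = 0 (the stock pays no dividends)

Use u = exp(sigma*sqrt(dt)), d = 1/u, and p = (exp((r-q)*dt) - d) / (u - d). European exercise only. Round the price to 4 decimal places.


dt = T/N = 0.250000
u = exp(sigma*sqrt(dt)) = 1.121873; d = 1/u = 0.891366
p = (exp((r-q)*dt) - d) / (u - d) = 0.546766
Discount per step: exp(-r*dt) = 0.982898
Stock lattice S(k, i) with i counting down-moves:
  k=0: S(0,0) = 52.2100
  k=1: S(1,0) = 58.5730; S(1,1) = 46.5382
  k=2: S(2,0) = 65.7115; S(2,1) = 52.2100; S(2,2) = 41.4826
Terminal payoffs V(N, i) = max(K - S_T, 0):
  V(2,0) = 0.000000; V(2,1) = 7.770000; V(2,2) = 18.497401
Backward induction: V(k, i) = exp(-r*dt) * [p * V(k+1, i) + (1-p) * V(k+1, i+1)].
  V(1,0) = exp(-r*dt) * [p*0.000000 + (1-p)*7.770000] = 3.461403
  V(1,1) = exp(-r*dt) * [p*7.770000 + (1-p)*18.497401] = 12.415991
  V(0,0) = exp(-r*dt) * [p*3.461403 + (1-p)*12.415991] = 7.391323

Answer: Price = V(0,0) = 7.3913


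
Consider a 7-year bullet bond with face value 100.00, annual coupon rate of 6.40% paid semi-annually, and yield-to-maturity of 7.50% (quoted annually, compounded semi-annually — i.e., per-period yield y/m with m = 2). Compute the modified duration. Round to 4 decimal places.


Coupon per period c = face * coupon_rate / m = 3.200000
Periods per year m = 2; per-period yield y/m = 0.037500
Number of cashflows N = 14
Cashflows (t years, CF_t, discount factor 1/(1+y/m)^(m*t), PV):
  t = 0.5000: CF_t = 3.200000, DF = 0.963855, PV = 3.084337
  t = 1.0000: CF_t = 3.200000, DF = 0.929017, PV = 2.972855
  t = 1.5000: CF_t = 3.200000, DF = 0.895438, PV = 2.865403
  t = 2.0000: CF_t = 3.200000, DF = 0.863073, PV = 2.761834
  t = 2.5000: CF_t = 3.200000, DF = 0.831878, PV = 2.662009
  t = 3.0000: CF_t = 3.200000, DF = 0.801810, PV = 2.565791
  t = 3.5000: CF_t = 3.200000, DF = 0.772829, PV = 2.473052
  t = 4.0000: CF_t = 3.200000, DF = 0.744895, PV = 2.383665
  t = 4.5000: CF_t = 3.200000, DF = 0.717971, PV = 2.297508
  t = 5.0000: CF_t = 3.200000, DF = 0.692020, PV = 2.214466
  t = 5.5000: CF_t = 3.200000, DF = 0.667008, PV = 2.134425
  t = 6.0000: CF_t = 3.200000, DF = 0.642899, PV = 2.057277
  t = 6.5000: CF_t = 3.200000, DF = 0.619662, PV = 1.982917
  t = 7.0000: CF_t = 103.200000, DF = 0.597264, PV = 61.637671
Price P = sum_t PV_t = 94.093209
First compute Macaulay numerator sum_t t * PV_t:
  t * PV_t at t = 0.5000: 1.542169
  t * PV_t at t = 1.0000: 2.972855
  t * PV_t at t = 1.5000: 4.298104
  t * PV_t at t = 2.0000: 5.523668
  t * PV_t at t = 2.5000: 6.655021
  t * PV_t at t = 3.0000: 7.697374
  t * PV_t at t = 3.5000: 8.655682
  t * PV_t at t = 4.0000: 9.534658
  t * PV_t at t = 4.5000: 10.338786
  t * PV_t at t = 5.0000: 11.072328
  t * PV_t at t = 5.5000: 11.739335
  t * PV_t at t = 6.0000: 12.343660
  t * PV_t at t = 6.5000: 12.888963
  t * PV_t at t = 7.0000: 431.463699
Macaulay duration D = 536.726302 / 94.093209 = 5.704198
Modified duration = D / (1 + y/m) = 5.704198 / (1 + 0.037500) = 5.498022

Answer: Modified duration = 5.4980


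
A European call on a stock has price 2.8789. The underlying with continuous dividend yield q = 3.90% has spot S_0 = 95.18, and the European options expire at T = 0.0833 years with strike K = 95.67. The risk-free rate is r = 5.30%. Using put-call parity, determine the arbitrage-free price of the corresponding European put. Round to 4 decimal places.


Put-call parity: C - P = S_0 * exp(-qT) - K * exp(-rT).
S_0 * exp(-qT) = 95.1800 * 0.99675657 = 94.87129046
K * exp(-rT) = 95.6700 * 0.99559483 = 95.24855751
P = C - S*exp(-qT) + K*exp(-rT)
P = 2.8789 - 94.87129046 + 95.24855751 = 3.2562

Answer: Put price = 3.2562


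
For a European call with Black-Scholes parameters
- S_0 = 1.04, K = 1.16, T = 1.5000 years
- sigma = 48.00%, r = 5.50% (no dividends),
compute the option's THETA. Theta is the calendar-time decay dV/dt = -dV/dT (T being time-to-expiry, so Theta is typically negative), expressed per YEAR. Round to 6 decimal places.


d1 = 0.2485223512; d2 = -0.3393551871
phi(d1) = 0.3868105608; exp(-qT) = 1.0000000000; exp(-rT) = 0.9208114379
Theta = -S*exp(-qT)*phi(d1)*sigma/(2*sqrt(T)) - r*K*exp(-rT)*N(d2) + q*S*exp(-qT)*N(d1)
N(d1) = 0.5981348607; N(d2) = 0.3671710866; sqrt(T) = 1.2247448714
Term 1 = -1.0400 * 1.0000000000 * 0.3868105608 * 0.4800 / (2 * 1.2247448714) = -0.0788310433
Term 2 = -0.0550 * 1.1600 * 0.9208114379 * 0.3671710866 = -0.0215704825
Term 3 = 0 (no dividend yield, q = 0)
Theta = -0.0788310433 + (-0.0215704825) + (0.0000000000) = -0.100402

Answer: Theta = -0.100402


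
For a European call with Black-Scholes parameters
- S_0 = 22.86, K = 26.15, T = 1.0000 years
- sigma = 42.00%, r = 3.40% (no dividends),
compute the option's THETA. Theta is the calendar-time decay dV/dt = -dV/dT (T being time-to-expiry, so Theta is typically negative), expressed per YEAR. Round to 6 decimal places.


d1 = -0.0291917432; d2 = -0.4491917432
phi(d1) = 0.3987723357; exp(-qT) = 1.0000000000; exp(-rT) = 0.9665715046
Theta = -S*exp(-qT)*phi(d1)*sigma/(2*sqrt(T)) - r*K*exp(-rT)*N(d2) + q*S*exp(-qT)*N(d1)
N(d1) = 0.4883558332; N(d2) = 0.3266466716; sqrt(T) = 1.0000000000
Term 1 = -22.8600 * 1.0000000000 * 0.3987723357 * 0.4200 / (2 * 1.0000000000) = -1.9143464748
Term 2 = -0.0340 * 26.1500 * 0.9665715046 * 0.3266466716 = -0.2807132001
Term 3 = 0 (no dividend yield, q = 0)
Theta = -1.9143464748 + (-0.2807132001) + (0.0000000000) = -2.195060

Answer: Theta = -2.195060


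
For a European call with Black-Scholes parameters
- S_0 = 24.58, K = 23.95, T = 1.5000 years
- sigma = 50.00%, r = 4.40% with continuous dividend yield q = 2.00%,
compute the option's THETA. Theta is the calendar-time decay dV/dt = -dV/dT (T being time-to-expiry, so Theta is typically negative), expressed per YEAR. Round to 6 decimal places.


d1 = 0.4073742803; d2 = -0.2049981554
phi(d1) = 0.3671754663; exp(-qT) = 0.9704455335; exp(-rT) = 0.9361308643
Theta = -S*exp(-qT)*phi(d1)*sigma/(2*sqrt(T)) - r*K*exp(-rT)*N(d2) + q*S*exp(-qT)*N(d1)
N(d1) = 0.6581334429; N(d2) = 0.4187867831; sqrt(T) = 1.2247448714
Term 1 = -24.5800 * 0.9704455335 * 0.3671754663 * 0.5000 / (2 * 1.2247448714) = -1.7878088315
Term 2 = -0.0440 * 23.9500 * 0.9361308643 * 0.4187867831 = -0.4131309440
Term 3 = 0.0200 * 24.5800 * 0.9704455335 * 0.6581334429 = 0.3139763957
Theta = -1.7878088315 + (-0.4131309440) + (0.3139763957) = -1.886963

Answer: Theta = -1.886963


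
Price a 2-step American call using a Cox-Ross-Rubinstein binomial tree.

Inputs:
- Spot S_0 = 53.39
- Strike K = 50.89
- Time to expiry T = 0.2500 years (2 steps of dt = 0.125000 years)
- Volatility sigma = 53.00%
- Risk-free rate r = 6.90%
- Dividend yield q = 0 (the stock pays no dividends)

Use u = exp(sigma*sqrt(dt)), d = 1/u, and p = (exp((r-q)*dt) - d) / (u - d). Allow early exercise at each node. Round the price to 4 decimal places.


dt = T/N = 0.125000
u = exp(sigma*sqrt(dt)) = 1.206089; d = 1/u = 0.829126
p = (exp((r-q)*dt) - d) / (u - d) = 0.476270
Discount per step: exp(-r*dt) = 0.991412
Stock lattice S(k, i) with i counting down-moves:
  k=0: S(0,0) = 53.3900
  k=1: S(1,0) = 64.3931; S(1,1) = 44.2670
  k=2: S(2,0) = 77.6639; S(2,1) = 53.3900; S(2,2) = 36.7029
Terminal payoffs V(N, i) = max(S_T - K, 0):
  V(2,0) = 26.773862; V(2,1) = 2.500000; V(2,2) = 0.000000
Backward induction: V(k, i) = exp(-r*dt) * [p * V(k+1, i) + (1-p) * V(k+1, i+1)]; then take max(V_cont, immediate exercise) for American.
  V(1,0) = exp(-r*dt) * [p*26.773862 + (1-p)*2.500000] = 13.940157; exercise = 13.503118; V(1,0) = max -> 13.940157
  V(1,1) = exp(-r*dt) * [p*2.500000 + (1-p)*0.000000] = 1.180449; exercise = 0.000000; V(1,1) = max -> 1.180449
  V(0,0) = exp(-r*dt) * [p*13.940157 + (1-p)*1.180449] = 7.195187; exercise = 2.500000; V(0,0) = max -> 7.195187

Answer: Price = V(0,0) = 7.1952


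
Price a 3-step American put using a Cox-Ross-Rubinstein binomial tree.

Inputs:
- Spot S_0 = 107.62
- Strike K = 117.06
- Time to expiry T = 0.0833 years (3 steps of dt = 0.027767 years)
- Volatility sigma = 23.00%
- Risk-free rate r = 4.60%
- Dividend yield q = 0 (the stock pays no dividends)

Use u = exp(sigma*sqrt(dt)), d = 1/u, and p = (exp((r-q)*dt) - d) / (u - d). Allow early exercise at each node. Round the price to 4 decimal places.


dt = T/N = 0.027767
u = exp(sigma*sqrt(dt)) = 1.039070; d = 1/u = 0.962399
p = (exp((r-q)*dt) - d) / (u - d) = 0.507090
Discount per step: exp(-r*dt) = 0.998724
Stock lattice S(k, i) with i counting down-moves:
  k=0: S(0,0) = 107.6200
  k=1: S(1,0) = 111.8247; S(1,1) = 103.5734
  k=2: S(2,0) = 116.1936; S(2,1) = 107.6200; S(2,2) = 99.6790
  k=3: S(3,0) = 120.7332; S(3,1) = 111.8247; S(3,2) = 103.5734; S(3,3) = 95.9310
Terminal payoffs V(N, i) = max(K - S_T, 0):
  V(3,0) = 0.000000; V(3,1) = 5.235333; V(3,2) = 13.486569; V(3,3) = 21.128969
Backward induction: V(k, i) = exp(-r*dt) * [p * V(k+1, i) + (1-p) * V(k+1, i+1)]; then take max(V_cont, immediate exercise) for American.
  V(2,0) = exp(-r*dt) * [p*0.000000 + (1-p)*5.235333] = 2.577256; exercise = 0.866392; V(2,0) = max -> 2.577256
  V(2,1) = exp(-r*dt) * [p*5.235333 + (1-p)*13.486569] = 9.290579; exercise = 9.440000; V(2,1) = max -> 9.440000
  V(2,2) = exp(-r*dt) * [p*13.486569 + (1-p)*21.128969] = 17.231564; exercise = 17.380985; V(2,2) = max -> 17.380985
  V(1,0) = exp(-r*dt) * [p*2.577256 + (1-p)*9.440000] = 5.952366; exercise = 5.235333; V(1,0) = max -> 5.952366
  V(1,1) = exp(-r*dt) * [p*9.440000 + (1-p)*17.380985] = 13.337148; exercise = 13.486569; V(1,1) = max -> 13.486569
  V(0,0) = exp(-r*dt) * [p*5.952366 + (1-p)*13.486569] = 9.653714; exercise = 9.440000; V(0,0) = max -> 9.653714

Answer: Price = V(0,0) = 9.6537
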